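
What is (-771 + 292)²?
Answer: 229441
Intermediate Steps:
(-771 + 292)² = (-479)² = 229441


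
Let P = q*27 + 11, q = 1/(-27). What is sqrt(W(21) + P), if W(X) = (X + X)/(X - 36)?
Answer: 6*sqrt(5)/5 ≈ 2.6833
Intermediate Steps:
q = -1/27 ≈ -0.037037
W(X) = 2*X/(-36 + X) (W(X) = (2*X)/(-36 + X) = 2*X/(-36 + X))
P = 10 (P = -1/27*27 + 11 = -1 + 11 = 10)
sqrt(W(21) + P) = sqrt(2*21/(-36 + 21) + 10) = sqrt(2*21/(-15) + 10) = sqrt(2*21*(-1/15) + 10) = sqrt(-14/5 + 10) = sqrt(36/5) = 6*sqrt(5)/5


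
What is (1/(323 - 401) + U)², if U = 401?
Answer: 978250729/6084 ≈ 1.6079e+5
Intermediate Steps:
(1/(323 - 401) + U)² = (1/(323 - 401) + 401)² = (1/(-78) + 401)² = (-1/78 + 401)² = (31277/78)² = 978250729/6084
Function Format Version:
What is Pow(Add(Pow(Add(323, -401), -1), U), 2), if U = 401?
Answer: Rational(978250729, 6084) ≈ 1.6079e+5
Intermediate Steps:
Pow(Add(Pow(Add(323, -401), -1), U), 2) = Pow(Add(Pow(Add(323, -401), -1), 401), 2) = Pow(Add(Pow(-78, -1), 401), 2) = Pow(Add(Rational(-1, 78), 401), 2) = Pow(Rational(31277, 78), 2) = Rational(978250729, 6084)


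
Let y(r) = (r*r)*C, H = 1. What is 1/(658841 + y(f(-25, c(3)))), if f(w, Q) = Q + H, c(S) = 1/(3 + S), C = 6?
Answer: 6/3953095 ≈ 1.5178e-6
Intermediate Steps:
f(w, Q) = 1 + Q (f(w, Q) = Q + 1 = 1 + Q)
y(r) = 6*r² (y(r) = (r*r)*6 = r²*6 = 6*r²)
1/(658841 + y(f(-25, c(3)))) = 1/(658841 + 6*(1 + 1/(3 + 3))²) = 1/(658841 + 6*(1 + 1/6)²) = 1/(658841 + 6*(1 + ⅙)²) = 1/(658841 + 6*(7/6)²) = 1/(658841 + 6*(49/36)) = 1/(658841 + 49/6) = 1/(3953095/6) = 6/3953095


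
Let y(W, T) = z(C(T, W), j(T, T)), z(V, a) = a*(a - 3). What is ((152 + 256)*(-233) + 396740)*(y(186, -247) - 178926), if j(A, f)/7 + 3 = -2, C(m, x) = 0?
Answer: -53576450896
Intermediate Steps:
j(A, f) = -35 (j(A, f) = -21 + 7*(-2) = -21 - 14 = -35)
z(V, a) = a*(-3 + a)
y(W, T) = 1330 (y(W, T) = -35*(-3 - 35) = -35*(-38) = 1330)
((152 + 256)*(-233) + 396740)*(y(186, -247) - 178926) = ((152 + 256)*(-233) + 396740)*(1330 - 178926) = (408*(-233) + 396740)*(-177596) = (-95064 + 396740)*(-177596) = 301676*(-177596) = -53576450896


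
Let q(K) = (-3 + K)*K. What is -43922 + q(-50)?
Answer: -41272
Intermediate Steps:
q(K) = K*(-3 + K)
-43922 + q(-50) = -43922 - 50*(-3 - 50) = -43922 - 50*(-53) = -43922 + 2650 = -41272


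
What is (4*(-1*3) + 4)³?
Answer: -512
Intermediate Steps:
(4*(-1*3) + 4)³ = (4*(-3) + 4)³ = (-12 + 4)³ = (-8)³ = -512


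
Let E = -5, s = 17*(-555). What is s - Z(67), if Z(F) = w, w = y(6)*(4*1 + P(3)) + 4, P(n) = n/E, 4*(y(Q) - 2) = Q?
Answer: -94509/10 ≈ -9450.9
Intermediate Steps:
s = -9435
y(Q) = 2 + Q/4
P(n) = -n/5 (P(n) = n/(-5) = n*(-⅕) = -n/5)
w = 159/10 (w = (2 + (¼)*6)*(4*1 - ⅕*3) + 4 = (2 + 3/2)*(4 - ⅗) + 4 = (7/2)*(17/5) + 4 = 119/10 + 4 = 159/10 ≈ 15.900)
Z(F) = 159/10
s - Z(67) = -9435 - 1*159/10 = -9435 - 159/10 = -94509/10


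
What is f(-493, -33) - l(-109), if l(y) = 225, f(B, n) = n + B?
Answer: -751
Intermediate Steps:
f(B, n) = B + n
f(-493, -33) - l(-109) = (-493 - 33) - 1*225 = -526 - 225 = -751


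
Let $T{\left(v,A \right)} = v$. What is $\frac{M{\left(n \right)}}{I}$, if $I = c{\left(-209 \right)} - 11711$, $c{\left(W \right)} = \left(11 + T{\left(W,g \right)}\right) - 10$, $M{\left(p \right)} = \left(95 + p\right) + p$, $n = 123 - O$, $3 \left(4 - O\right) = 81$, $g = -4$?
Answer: $- \frac{129}{3973} \approx -0.032469$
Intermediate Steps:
$O = -23$ ($O = 4 - 27 = -23$)
$n = 146$ ($n = 123 - -23 = 123 + 23 = 146$)
$M{\left(p \right)} = 95 + 2 p$
$c{\left(W \right)} = 1 + W$ ($c{\left(W \right)} = \left(11 + W\right) - 10 = 1 + W$)
$I = -11919$ ($I = \left(1 - 209\right) - 11711 = -208 - 11711 = -11919$)
$\frac{M{\left(n \right)}}{I} = \frac{95 + 2 \cdot 146}{-11919} = \left(95 + 292\right) \left(- \frac{1}{11919}\right) = 387 \left(- \frac{1}{11919}\right) = - \frac{129}{3973}$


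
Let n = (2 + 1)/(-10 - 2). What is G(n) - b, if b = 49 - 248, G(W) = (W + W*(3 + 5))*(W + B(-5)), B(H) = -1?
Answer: 3229/16 ≈ 201.81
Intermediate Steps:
n = -1/4 (n = 3/(-12) = 3*(-1/12) = -1/4 ≈ -0.25000)
G(W) = 9*W*(-1 + W) (G(W) = (W + W*(3 + 5))*(W - 1) = (W + W*8)*(-1 + W) = (W + 8*W)*(-1 + W) = (9*W)*(-1 + W) = 9*W*(-1 + W))
b = -199
G(n) - b = 9*(-1/4)*(-1 - 1/4) - 1*(-199) = 9*(-1/4)*(-5/4) + 199 = 45/16 + 199 = 3229/16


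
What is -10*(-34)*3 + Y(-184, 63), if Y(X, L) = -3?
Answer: 1017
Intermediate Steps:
-10*(-34)*3 + Y(-184, 63) = -10*(-34)*3 - 3 = 340*3 - 3 = 1020 - 3 = 1017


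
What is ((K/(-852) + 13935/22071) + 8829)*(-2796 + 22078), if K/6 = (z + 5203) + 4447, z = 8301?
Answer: 87657875220169/522347 ≈ 1.6782e+8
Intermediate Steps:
K = 107706 (K = 6*((8301 + 5203) + 4447) = 6*(13504 + 4447) = 6*17951 = 107706)
((K/(-852) + 13935/22071) + 8829)*(-2796 + 22078) = ((107706/(-852) + 13935/22071) + 8829)*(-2796 + 22078) = ((107706*(-1/852) + 13935*(1/22071)) + 8829)*19282 = ((-17951/142 + 4645/7357) + 8829)*19282 = (-131405917/1044694 + 8829)*19282 = (9092197409/1044694)*19282 = 87657875220169/522347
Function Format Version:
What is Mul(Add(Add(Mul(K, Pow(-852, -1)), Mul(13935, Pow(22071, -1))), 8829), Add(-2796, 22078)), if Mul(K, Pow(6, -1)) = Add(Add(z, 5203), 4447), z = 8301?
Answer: Rational(87657875220169, 522347) ≈ 1.6782e+8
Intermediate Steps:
K = 107706 (K = Mul(6, Add(Add(8301, 5203), 4447)) = Mul(6, Add(13504, 4447)) = Mul(6, 17951) = 107706)
Mul(Add(Add(Mul(K, Pow(-852, -1)), Mul(13935, Pow(22071, -1))), 8829), Add(-2796, 22078)) = Mul(Add(Add(Mul(107706, Pow(-852, -1)), Mul(13935, Pow(22071, -1))), 8829), Add(-2796, 22078)) = Mul(Add(Add(Mul(107706, Rational(-1, 852)), Mul(13935, Rational(1, 22071))), 8829), 19282) = Mul(Add(Add(Rational(-17951, 142), Rational(4645, 7357)), 8829), 19282) = Mul(Add(Rational(-131405917, 1044694), 8829), 19282) = Mul(Rational(9092197409, 1044694), 19282) = Rational(87657875220169, 522347)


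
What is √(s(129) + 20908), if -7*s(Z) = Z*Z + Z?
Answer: √907102/7 ≈ 136.06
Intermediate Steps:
s(Z) = -Z/7 - Z²/7 (s(Z) = -(Z*Z + Z)/7 = -(Z² + Z)/7 = -(Z + Z²)/7 = -Z/7 - Z²/7)
√(s(129) + 20908) = √(-⅐*129*(1 + 129) + 20908) = √(-⅐*129*130 + 20908) = √(-16770/7 + 20908) = √(129586/7) = √907102/7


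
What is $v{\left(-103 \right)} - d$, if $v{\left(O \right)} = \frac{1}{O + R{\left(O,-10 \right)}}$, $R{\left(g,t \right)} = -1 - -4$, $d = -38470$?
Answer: $\frac{3846999}{100} \approx 38470.0$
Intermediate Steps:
$R{\left(g,t \right)} = 3$ ($R{\left(g,t \right)} = -1 + 4 = 3$)
$v{\left(O \right)} = \frac{1}{3 + O}$ ($v{\left(O \right)} = \frac{1}{O + 3} = \frac{1}{3 + O}$)
$v{\left(-103 \right)} - d = \frac{1}{3 - 103} - -38470 = \frac{1}{-100} + 38470 = - \frac{1}{100} + 38470 = \frac{3846999}{100}$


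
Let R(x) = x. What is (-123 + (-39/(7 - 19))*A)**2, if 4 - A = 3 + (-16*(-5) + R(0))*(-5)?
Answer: 22287841/16 ≈ 1.3930e+6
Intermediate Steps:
A = 401 (A = 4 - (3 + (-16*(-5) + 0)*(-5)) = 4 - (3 + (-4*(-20) + 0)*(-5)) = 4 - (3 + (80 + 0)*(-5)) = 4 - (3 + 80*(-5)) = 4 - (3 - 400) = 4 - 1*(-397) = 4 + 397 = 401)
(-123 + (-39/(7 - 19))*A)**2 = (-123 - 39/(7 - 19)*401)**2 = (-123 - 39/(-12)*401)**2 = (-123 - 39*(-1/12)*401)**2 = (-123 + (13/4)*401)**2 = (-123 + 5213/4)**2 = (4721/4)**2 = 22287841/16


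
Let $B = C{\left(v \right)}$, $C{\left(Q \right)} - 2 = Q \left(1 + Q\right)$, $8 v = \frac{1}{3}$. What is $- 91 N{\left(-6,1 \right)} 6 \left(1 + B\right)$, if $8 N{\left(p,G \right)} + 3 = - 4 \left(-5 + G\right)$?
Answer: $- \frac{2073799}{768} \approx -2700.3$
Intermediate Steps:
$v = \frac{1}{24}$ ($v = \frac{1}{8 \cdot 3} = \frac{1}{8} \cdot \frac{1}{3} = \frac{1}{24} \approx 0.041667$)
$N{\left(p,G \right)} = \frac{17}{8} - \frac{G}{2}$ ($N{\left(p,G \right)} = - \frac{3}{8} + \frac{\left(-4\right) \left(-5 + G\right)}{8} = - \frac{3}{8} + \frac{20 - 4 G}{8} = - \frac{3}{8} - \left(- \frac{5}{2} + \frac{G}{2}\right) = \frac{17}{8} - \frac{G}{2}$)
$C{\left(Q \right)} = 2 + Q \left(1 + Q\right)$
$B = \frac{1177}{576}$ ($B = 2 + \frac{1}{24} + \left(\frac{1}{24}\right)^{2} = 2 + \frac{1}{24} + \frac{1}{576} = \frac{1177}{576} \approx 2.0434$)
$- 91 N{\left(-6,1 \right)} 6 \left(1 + B\right) = - 91 \left(\frac{17}{8} - \frac{1}{2}\right) 6 \left(1 + \frac{1177}{576}\right) = - 91 \left(\frac{17}{8} - \frac{1}{2}\right) 6 \cdot \frac{1753}{576} = \left(-91\right) \frac{13}{8} \cdot \frac{1753}{96} = \left(- \frac{1183}{8}\right) \frac{1753}{96} = - \frac{2073799}{768}$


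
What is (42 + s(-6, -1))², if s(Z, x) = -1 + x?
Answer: 1600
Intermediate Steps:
(42 + s(-6, -1))² = (42 + (-1 - 1))² = (42 - 2)² = 40² = 1600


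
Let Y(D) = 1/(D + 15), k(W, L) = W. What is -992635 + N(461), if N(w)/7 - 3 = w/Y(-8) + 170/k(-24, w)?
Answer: -11640895/12 ≈ -9.7008e+5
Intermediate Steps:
Y(D) = 1/(15 + D)
N(w) = -343/12 + 49*w (N(w) = 21 + 7*(w/(1/(15 - 8)) + 170/(-24)) = 21 + 7*(w/(1/7) + 170*(-1/24)) = 21 + 7*(w/(⅐) - 85/12) = 21 + 7*(w*7 - 85/12) = 21 + 7*(7*w - 85/12) = 21 + 7*(-85/12 + 7*w) = 21 + (-595/12 + 49*w) = -343/12 + 49*w)
-992635 + N(461) = -992635 + (-343/12 + 49*461) = -992635 + (-343/12 + 22589) = -992635 + 270725/12 = -11640895/12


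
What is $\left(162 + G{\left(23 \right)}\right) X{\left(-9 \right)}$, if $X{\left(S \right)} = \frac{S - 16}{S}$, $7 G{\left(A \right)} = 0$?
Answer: $450$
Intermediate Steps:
$G{\left(A \right)} = 0$ ($G{\left(A \right)} = \frac{1}{7} \cdot 0 = 0$)
$X{\left(S \right)} = \frac{-16 + S}{S}$
$\left(162 + G{\left(23 \right)}\right) X{\left(-9 \right)} = \left(162 + 0\right) \frac{-16 - 9}{-9} = 162 \left(\left(- \frac{1}{9}\right) \left(-25\right)\right) = 162 \cdot \frac{25}{9} = 450$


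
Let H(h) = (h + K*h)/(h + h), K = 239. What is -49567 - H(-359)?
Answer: -49687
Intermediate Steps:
H(h) = 120 (H(h) = (h + 239*h)/(h + h) = (240*h)/((2*h)) = (240*h)*(1/(2*h)) = 120)
-49567 - H(-359) = -49567 - 1*120 = -49567 - 120 = -49687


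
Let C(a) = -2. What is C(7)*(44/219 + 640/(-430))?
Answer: 24248/9417 ≈ 2.5749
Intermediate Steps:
C(7)*(44/219 + 640/(-430)) = -2*(44/219 + 640/(-430)) = -2*(44*(1/219) + 640*(-1/430)) = -2*(44/219 - 64/43) = -2*(-12124/9417) = 24248/9417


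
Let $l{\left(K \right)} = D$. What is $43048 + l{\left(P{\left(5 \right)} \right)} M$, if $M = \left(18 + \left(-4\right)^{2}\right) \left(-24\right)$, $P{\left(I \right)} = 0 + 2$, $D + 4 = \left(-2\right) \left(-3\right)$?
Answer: $41416$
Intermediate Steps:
$D = 2$ ($D = -4 - -6 = -4 + 6 = 2$)
$P{\left(I \right)} = 2$
$l{\left(K \right)} = 2$
$M = -816$ ($M = \left(18 + 16\right) \left(-24\right) = 34 \left(-24\right) = -816$)
$43048 + l{\left(P{\left(5 \right)} \right)} M = 43048 + 2 \left(-816\right) = 43048 - 1632 = 41416$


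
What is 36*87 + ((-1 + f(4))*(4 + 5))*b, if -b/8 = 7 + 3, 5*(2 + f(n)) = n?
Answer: 4716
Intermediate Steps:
f(n) = -2 + n/5
b = -80 (b = -8*(7 + 3) = -8*10 = -80)
36*87 + ((-1 + f(4))*(4 + 5))*b = 36*87 + ((-1 + (-2 + (⅕)*4))*(4 + 5))*(-80) = 3132 + ((-1 + (-2 + ⅘))*9)*(-80) = 3132 + ((-1 - 6/5)*9)*(-80) = 3132 - 11/5*9*(-80) = 3132 - 99/5*(-80) = 3132 + 1584 = 4716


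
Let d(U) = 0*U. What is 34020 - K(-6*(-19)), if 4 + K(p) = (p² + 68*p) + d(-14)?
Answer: 13276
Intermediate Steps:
d(U) = 0
K(p) = -4 + p² + 68*p (K(p) = -4 + ((p² + 68*p) + 0) = -4 + (p² + 68*p) = -4 + p² + 68*p)
34020 - K(-6*(-19)) = 34020 - (-4 + (-6*(-19))² + 68*(-6*(-19))) = 34020 - (-4 + 114² + 68*114) = 34020 - (-4 + 12996 + 7752) = 34020 - 1*20744 = 34020 - 20744 = 13276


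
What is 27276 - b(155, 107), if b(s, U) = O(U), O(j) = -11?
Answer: 27287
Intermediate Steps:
b(s, U) = -11
27276 - b(155, 107) = 27276 - 1*(-11) = 27276 + 11 = 27287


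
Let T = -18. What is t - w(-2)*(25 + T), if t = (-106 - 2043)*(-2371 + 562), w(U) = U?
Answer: 3887555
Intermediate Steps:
t = 3887541 (t = -2149*(-1809) = 3887541)
t - w(-2)*(25 + T) = 3887541 - (-2)*(25 - 18) = 3887541 - (-2)*7 = 3887541 - 1*(-14) = 3887541 + 14 = 3887555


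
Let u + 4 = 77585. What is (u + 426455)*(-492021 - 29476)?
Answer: -262853261892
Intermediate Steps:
u = 77581 (u = -4 + 77585 = 77581)
(u + 426455)*(-492021 - 29476) = (77581 + 426455)*(-492021 - 29476) = 504036*(-521497) = -262853261892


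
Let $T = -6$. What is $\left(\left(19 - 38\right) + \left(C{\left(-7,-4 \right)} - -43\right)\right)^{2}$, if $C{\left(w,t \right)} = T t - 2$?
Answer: $2116$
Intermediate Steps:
$C{\left(w,t \right)} = -2 - 6 t$ ($C{\left(w,t \right)} = - 6 t - 2 = -2 - 6 t$)
$\left(\left(19 - 38\right) + \left(C{\left(-7,-4 \right)} - -43\right)\right)^{2} = \left(\left(19 - 38\right) - -65\right)^{2} = \left(-19 + \left(\left(-2 + 24\right) + 43\right)\right)^{2} = \left(-19 + \left(22 + 43\right)\right)^{2} = \left(-19 + 65\right)^{2} = 46^{2} = 2116$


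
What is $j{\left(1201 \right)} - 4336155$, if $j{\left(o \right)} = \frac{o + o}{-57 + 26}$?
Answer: $- \frac{134423207}{31} \approx -4.3362 \cdot 10^{6}$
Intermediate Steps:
$j{\left(o \right)} = - \frac{2 o}{31}$ ($j{\left(o \right)} = \frac{2 o}{-31} = 2 o \left(- \frac{1}{31}\right) = - \frac{2 o}{31}$)
$j{\left(1201 \right)} - 4336155 = \left(- \frac{2}{31}\right) 1201 - 4336155 = - \frac{2402}{31} - 4336155 = - \frac{134423207}{31}$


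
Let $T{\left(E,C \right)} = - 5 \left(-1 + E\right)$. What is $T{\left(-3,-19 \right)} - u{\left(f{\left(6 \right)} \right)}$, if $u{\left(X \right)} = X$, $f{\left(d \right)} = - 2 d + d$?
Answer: $26$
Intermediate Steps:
$f{\left(d \right)} = - d$
$T{\left(E,C \right)} = 5 - 5 E$
$T{\left(-3,-19 \right)} - u{\left(f{\left(6 \right)} \right)} = \left(5 - -15\right) - \left(-1\right) 6 = \left(5 + 15\right) - -6 = 20 + 6 = 26$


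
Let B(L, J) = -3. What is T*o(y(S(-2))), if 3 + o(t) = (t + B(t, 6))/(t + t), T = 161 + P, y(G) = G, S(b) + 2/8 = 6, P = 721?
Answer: -56007/23 ≈ -2435.1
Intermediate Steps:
S(b) = 23/4 (S(b) = -1/4 + 6 = 23/4)
T = 882 (T = 161 + 721 = 882)
o(t) = -3 + (-3 + t)/(2*t) (o(t) = -3 + (t - 3)/(t + t) = -3 + (-3 + t)/((2*t)) = -3 + (-3 + t)*(1/(2*t)) = -3 + (-3 + t)/(2*t))
T*o(y(S(-2))) = 882*((-3 - 5*23/4)/(2*(23/4))) = 882*((1/2)*(4/23)*(-3 - 115/4)) = 882*((1/2)*(4/23)*(-127/4)) = 882*(-127/46) = -56007/23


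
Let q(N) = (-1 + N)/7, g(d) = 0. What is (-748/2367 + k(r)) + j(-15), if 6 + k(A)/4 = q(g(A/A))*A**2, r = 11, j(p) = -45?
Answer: -2294125/16569 ≈ -138.46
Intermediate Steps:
q(N) = -1/7 + N/7 (q(N) = (-1 + N)*(1/7) = -1/7 + N/7)
k(A) = -24 - 4*A**2/7 (k(A) = -24 + 4*((-1/7 + (1/7)*0)*A**2) = -24 + 4*((-1/7 + 0)*A**2) = -24 + 4*(-A**2/7) = -24 - 4*A**2/7)
(-748/2367 + k(r)) + j(-15) = (-748/2367 + (-24 - 4/7*11**2)) - 45 = (-748*1/2367 + (-24 - 4/7*121)) - 45 = (-748/2367 + (-24 - 484/7)) - 45 = (-748/2367 - 652/7) - 45 = -1548520/16569 - 45 = -2294125/16569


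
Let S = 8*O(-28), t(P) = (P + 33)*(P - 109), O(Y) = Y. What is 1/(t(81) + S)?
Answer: -1/3416 ≈ -0.00029274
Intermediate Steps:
t(P) = (-109 + P)*(33 + P) (t(P) = (33 + P)*(-109 + P) = (-109 + P)*(33 + P))
S = -224 (S = 8*(-28) = -224)
1/(t(81) + S) = 1/((-3597 + 81² - 76*81) - 224) = 1/((-3597 + 6561 - 6156) - 224) = 1/(-3192 - 224) = 1/(-3416) = -1/3416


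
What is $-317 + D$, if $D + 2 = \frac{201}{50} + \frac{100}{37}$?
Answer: $- \frac{577713}{1850} \approx -312.28$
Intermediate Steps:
$D = \frac{8737}{1850}$ ($D = -2 + \left(\frac{201}{50} + \frac{100}{37}\right) = -2 + \frac{12437}{1850} = \frac{8737}{1850} \approx 4.7227$)
$-317 + D = -317 + \frac{8737}{1850} = - \frac{577713}{1850}$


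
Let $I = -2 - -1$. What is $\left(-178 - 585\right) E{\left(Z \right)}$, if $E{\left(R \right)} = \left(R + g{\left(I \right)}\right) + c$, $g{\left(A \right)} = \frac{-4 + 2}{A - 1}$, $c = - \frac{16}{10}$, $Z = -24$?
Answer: $\frac{93849}{5} \approx 18770.0$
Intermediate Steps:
$I = -1$ ($I = -2 + 1 = -1$)
$c = - \frac{8}{5}$ ($c = \left(-16\right) \frac{1}{10} = - \frac{8}{5} \approx -1.6$)
$g{\left(A \right)} = - \frac{2}{-1 + A}$
$E{\left(R \right)} = - \frac{3}{5} + R$ ($E{\left(R \right)} = \left(R - \frac{2}{-1 - 1}\right) - \frac{8}{5} = \left(R - \frac{2}{-2}\right) - \frac{8}{5} = \left(R - -1\right) - \frac{8}{5} = \left(R + 1\right) - \frac{8}{5} = \left(1 + R\right) - \frac{8}{5} = - \frac{3}{5} + R$)
$\left(-178 - 585\right) E{\left(Z \right)} = \left(-178 - 585\right) \left(- \frac{3}{5} - 24\right) = \left(-178 - 585\right) \left(- \frac{123}{5}\right) = \left(-763\right) \left(- \frac{123}{5}\right) = \frac{93849}{5}$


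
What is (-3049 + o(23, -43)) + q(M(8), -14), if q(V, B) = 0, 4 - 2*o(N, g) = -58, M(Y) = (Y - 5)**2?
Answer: -3018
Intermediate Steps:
M(Y) = (-5 + Y)**2
o(N, g) = 31 (o(N, g) = 2 - 1/2*(-58) = 2 + 29 = 31)
(-3049 + o(23, -43)) + q(M(8), -14) = (-3049 + 31) + 0 = -3018 + 0 = -3018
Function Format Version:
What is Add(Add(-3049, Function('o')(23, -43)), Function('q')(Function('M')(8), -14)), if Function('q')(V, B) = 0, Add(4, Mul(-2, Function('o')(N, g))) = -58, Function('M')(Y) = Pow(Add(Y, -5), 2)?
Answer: -3018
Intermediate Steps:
Function('M')(Y) = Pow(Add(-5, Y), 2)
Function('o')(N, g) = 31 (Function('o')(N, g) = Add(2, Mul(Rational(-1, 2), -58)) = Add(2, 29) = 31)
Add(Add(-3049, Function('o')(23, -43)), Function('q')(Function('M')(8), -14)) = Add(Add(-3049, 31), 0) = Add(-3018, 0) = -3018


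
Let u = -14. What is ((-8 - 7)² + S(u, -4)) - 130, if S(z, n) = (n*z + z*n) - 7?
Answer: 200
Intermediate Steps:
S(z, n) = -7 + 2*n*z (S(z, n) = (n*z + n*z) - 7 = 2*n*z - 7 = -7 + 2*n*z)
((-8 - 7)² + S(u, -4)) - 130 = ((-8 - 7)² + (-7 + 2*(-4)*(-14))) - 130 = ((-15)² + (-7 + 112)) - 130 = (225 + 105) - 130 = 330 - 130 = 200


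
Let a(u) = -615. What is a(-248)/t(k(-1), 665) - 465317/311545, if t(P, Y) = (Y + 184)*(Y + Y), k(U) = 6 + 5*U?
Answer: -35040906471/23452484510 ≈ -1.4941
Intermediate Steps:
t(P, Y) = 2*Y*(184 + Y) (t(P, Y) = (184 + Y)*(2*Y) = 2*Y*(184 + Y))
a(-248)/t(k(-1), 665) - 465317/311545 = -615*1/(1330*(184 + 665)) - 465317/311545 = -615/(2*665*849) - 465317*1/311545 = -615/1129170 - 465317/311545 = -615*1/1129170 - 465317/311545 = -41/75278 - 465317/311545 = -35040906471/23452484510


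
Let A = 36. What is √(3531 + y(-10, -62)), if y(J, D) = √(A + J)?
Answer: √(3531 + √26) ≈ 59.465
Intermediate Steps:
y(J, D) = √(36 + J)
√(3531 + y(-10, -62)) = √(3531 + √(36 - 10)) = √(3531 + √26)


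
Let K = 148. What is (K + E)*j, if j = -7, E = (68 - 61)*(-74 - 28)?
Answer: 3962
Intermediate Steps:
E = -714 (E = 7*(-102) = -714)
(K + E)*j = (148 - 714)*(-7) = -566*(-7) = 3962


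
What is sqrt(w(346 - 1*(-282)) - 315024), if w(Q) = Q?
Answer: 2*I*sqrt(78599) ≈ 560.71*I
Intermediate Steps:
sqrt(w(346 - 1*(-282)) - 315024) = sqrt((346 - 1*(-282)) - 315024) = sqrt((346 + 282) - 315024) = sqrt(628 - 315024) = sqrt(-314396) = 2*I*sqrt(78599)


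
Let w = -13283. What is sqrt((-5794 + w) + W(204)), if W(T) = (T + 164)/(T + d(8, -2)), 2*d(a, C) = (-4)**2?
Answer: I*sqrt(53582417)/53 ≈ 138.11*I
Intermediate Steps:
d(a, C) = 8 (d(a, C) = (1/2)*(-4)**2 = (1/2)*16 = 8)
W(T) = (164 + T)/(8 + T) (W(T) = (T + 164)/(T + 8) = (164 + T)/(8 + T))
sqrt((-5794 + w) + W(204)) = sqrt((-5794 - 13283) + (164 + 204)/(8 + 204)) = sqrt(-19077 + 368/212) = sqrt(-19077 + (1/212)*368) = sqrt(-19077 + 92/53) = sqrt(-1010989/53) = I*sqrt(53582417)/53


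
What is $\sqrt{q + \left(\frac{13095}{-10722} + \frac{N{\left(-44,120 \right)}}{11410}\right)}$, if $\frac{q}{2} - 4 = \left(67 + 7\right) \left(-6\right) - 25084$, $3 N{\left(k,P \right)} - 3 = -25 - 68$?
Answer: $\frac{i \sqrt{848925403051324746}}{4077934} \approx 225.94 i$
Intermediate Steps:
$N{\left(k,P \right)} = -30$ ($N{\left(k,P \right)} = 1 + \frac{-25 - 68}{3} = 1 + \frac{1}{3} \left(-93\right) = 1 - 31 = -30$)
$q = -51048$ ($q = 8 + 2 \left(\left(67 + 7\right) \left(-6\right) - 25084\right) = 8 + 2 \left(74 \left(-6\right) - 25084\right) = 8 + 2 \left(-444 - 25084\right) = 8 + 2 \left(-25528\right) = 8 - 51056 = -51048$)
$\sqrt{q + \left(\frac{13095}{-10722} + \frac{N{\left(-44,120 \right)}}{11410}\right)} = \sqrt{-51048 + \left(\frac{13095}{-10722} - \frac{30}{11410}\right)} = \sqrt{-51048 + \left(13095 \left(- \frac{1}{10722}\right) - \frac{3}{1141}\right)} = \sqrt{-51048 - \frac{4991187}{4077934}} = \sqrt{- \frac{208175366019}{4077934}} = \frac{i \sqrt{848925403051324746}}{4077934}$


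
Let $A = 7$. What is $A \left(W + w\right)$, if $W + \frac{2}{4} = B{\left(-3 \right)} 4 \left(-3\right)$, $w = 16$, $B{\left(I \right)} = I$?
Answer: $\frac{721}{2} \approx 360.5$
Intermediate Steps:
$W = \frac{71}{2}$ ($W = - \frac{1}{2} + \left(-3\right) 4 \left(-3\right) = - \frac{1}{2} - -36 = - \frac{1}{2} + 36 = \frac{71}{2} \approx 35.5$)
$A \left(W + w\right) = 7 \left(\frac{71}{2} + 16\right) = 7 \cdot \frac{103}{2} = \frac{721}{2}$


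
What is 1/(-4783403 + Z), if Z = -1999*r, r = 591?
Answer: -1/5964812 ≈ -1.6765e-7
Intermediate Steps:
Z = -1181409 (Z = -1999*591 = -1181409)
1/(-4783403 + Z) = 1/(-4783403 - 1181409) = 1/(-5964812) = -1/5964812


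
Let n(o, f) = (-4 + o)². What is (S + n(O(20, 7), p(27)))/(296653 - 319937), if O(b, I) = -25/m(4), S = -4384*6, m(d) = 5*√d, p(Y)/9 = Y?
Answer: 105047/93136 ≈ 1.1279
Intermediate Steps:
p(Y) = 9*Y
S = -26304
O(b, I) = -5/2 (O(b, I) = -25/(5*√4) = -25/(5*2) = -25/10 = -25*⅒ = -5/2)
(S + n(O(20, 7), p(27)))/(296653 - 319937) = (-26304 + (-4 - 5/2)²)/(296653 - 319937) = (-26304 + (-13/2)²)/(-23284) = (-26304 + 169/4)*(-1/23284) = -105047/4*(-1/23284) = 105047/93136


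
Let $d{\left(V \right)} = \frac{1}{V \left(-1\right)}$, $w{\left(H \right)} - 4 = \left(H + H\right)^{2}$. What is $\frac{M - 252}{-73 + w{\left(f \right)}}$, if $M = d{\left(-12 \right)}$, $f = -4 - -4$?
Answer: $\frac{3023}{828} \approx 3.651$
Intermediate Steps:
$f = 0$ ($f = -4 + 4 = 0$)
$w{\left(H \right)} = 4 + 4 H^{2}$ ($w{\left(H \right)} = 4 + \left(H + H\right)^{2} = 4 + \left(2 H\right)^{2} = 4 + 4 H^{2}$)
$d{\left(V \right)} = - \frac{1}{V}$ ($d{\left(V \right)} = \frac{1}{\left(-1\right) V} = - \frac{1}{V}$)
$M = \frac{1}{12}$ ($M = - \frac{1}{-12} = \left(-1\right) \left(- \frac{1}{12}\right) = \frac{1}{12} \approx 0.083333$)
$\frac{M - 252}{-73 + w{\left(f \right)}} = \frac{\frac{1}{12} - 252}{-73 + \left(4 + 4 \cdot 0^{2}\right)} = - \frac{3023}{12 \left(-73 + \left(4 + 4 \cdot 0\right)\right)} = - \frac{3023}{12 \left(-73 + \left(4 + 0\right)\right)} = - \frac{3023}{12 \left(-73 + 4\right)} = - \frac{3023}{12 \left(-69\right)} = \left(- \frac{3023}{12}\right) \left(- \frac{1}{69}\right) = \frac{3023}{828}$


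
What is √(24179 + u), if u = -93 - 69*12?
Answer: √23258 ≈ 152.51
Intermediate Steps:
u = -921 (u = -93 - 828 = -921)
√(24179 + u) = √(24179 - 921) = √23258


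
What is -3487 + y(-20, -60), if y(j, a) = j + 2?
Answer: -3505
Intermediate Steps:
y(j, a) = 2 + j
-3487 + y(-20, -60) = -3487 + (2 - 20) = -3487 - 18 = -3505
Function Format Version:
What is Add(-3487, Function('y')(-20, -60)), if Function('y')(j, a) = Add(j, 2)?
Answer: -3505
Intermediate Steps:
Function('y')(j, a) = Add(2, j)
Add(-3487, Function('y')(-20, -60)) = Add(-3487, Add(2, -20)) = Add(-3487, -18) = -3505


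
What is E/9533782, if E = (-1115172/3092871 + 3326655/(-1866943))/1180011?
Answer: -1374541926189/7217746562296531541386834 ≈ -1.9044e-13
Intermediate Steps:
E = -1374541926189/757070652789892987 (E = (-1115172*1/3092871 + 3326655*(-1/1866943))*(1/1180011) = (-371724/1030957 - 3326655/1866943)*(1/1180011) = -4123625778567/1924737954451*1/1180011 = -1374541926189/757070652789892987 ≈ -1.8156e-6)
E/9533782 = -1374541926189/757070652789892987/9533782 = -1374541926189/757070652789892987*1/9533782 = -1374541926189/7217746562296531541386834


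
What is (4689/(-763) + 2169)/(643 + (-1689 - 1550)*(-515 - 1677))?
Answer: 1650258/5417705153 ≈ 0.00030460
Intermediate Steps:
(4689/(-763) + 2169)/(643 + (-1689 - 1550)*(-515 - 1677)) = (4689*(-1/763) + 2169)/(643 - 3239*(-2192)) = (-4689/763 + 2169)/(643 + 7099888) = (1650258/763)/7100531 = (1650258/763)*(1/7100531) = 1650258/5417705153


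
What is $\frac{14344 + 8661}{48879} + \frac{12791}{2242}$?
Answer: $\frac{676788499}{109586718} \approx 6.1758$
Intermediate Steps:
$\frac{14344 + 8661}{48879} + \frac{12791}{2242} = 23005 \cdot \frac{1}{48879} + 12791 \cdot \frac{1}{2242} = \frac{23005}{48879} + \frac{12791}{2242} = \frac{676788499}{109586718}$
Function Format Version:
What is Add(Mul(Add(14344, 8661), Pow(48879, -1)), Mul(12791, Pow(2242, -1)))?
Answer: Rational(676788499, 109586718) ≈ 6.1758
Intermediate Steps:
Add(Mul(Add(14344, 8661), Pow(48879, -1)), Mul(12791, Pow(2242, -1))) = Add(Mul(23005, Rational(1, 48879)), Mul(12791, Rational(1, 2242))) = Add(Rational(23005, 48879), Rational(12791, 2242)) = Rational(676788499, 109586718)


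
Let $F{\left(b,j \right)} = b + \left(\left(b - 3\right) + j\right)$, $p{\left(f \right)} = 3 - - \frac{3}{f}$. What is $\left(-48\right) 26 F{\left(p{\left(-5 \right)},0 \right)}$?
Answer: $- \frac{11232}{5} \approx -2246.4$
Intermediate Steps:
$p{\left(f \right)} = 3 + \frac{3}{f}$
$F{\left(b,j \right)} = -3 + j + 2 b$ ($F{\left(b,j \right)} = b + \left(\left(-3 + b\right) + j\right) = b + \left(-3 + b + j\right) = -3 + j + 2 b$)
$\left(-48\right) 26 F{\left(p{\left(-5 \right)},0 \right)} = \left(-48\right) 26 \left(-3 + 0 + 2 \left(3 + \frac{3}{-5}\right)\right) = - 1248 \left(-3 + 0 + 2 \left(3 + 3 \left(- \frac{1}{5}\right)\right)\right) = - 1248 \left(-3 + 0 + 2 \left(3 - \frac{3}{5}\right)\right) = - 1248 \left(-3 + 0 + 2 \cdot \frac{12}{5}\right) = - 1248 \left(-3 + 0 + \frac{24}{5}\right) = \left(-1248\right) \frac{9}{5} = - \frac{11232}{5}$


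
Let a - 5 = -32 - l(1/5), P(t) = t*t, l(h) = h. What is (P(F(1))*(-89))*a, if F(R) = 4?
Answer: 193664/5 ≈ 38733.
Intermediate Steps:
P(t) = t²
a = -136/5 (a = 5 + (-32 - 1/5) = 5 + (-32 - 1*⅕) = 5 + (-32 - ⅕) = 5 - 161/5 = -136/5 ≈ -27.200)
(P(F(1))*(-89))*a = (4²*(-89))*(-136/5) = (16*(-89))*(-136/5) = -1424*(-136/5) = 193664/5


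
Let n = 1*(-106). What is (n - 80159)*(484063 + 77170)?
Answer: -45047366745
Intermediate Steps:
n = -106
(n - 80159)*(484063 + 77170) = (-106 - 80159)*(484063 + 77170) = -80265*561233 = -45047366745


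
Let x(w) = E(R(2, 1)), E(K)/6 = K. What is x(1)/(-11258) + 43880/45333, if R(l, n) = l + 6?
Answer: 245912528/255179457 ≈ 0.96369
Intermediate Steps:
R(l, n) = 6 + l
E(K) = 6*K
x(w) = 48 (x(w) = 6*(6 + 2) = 6*8 = 48)
x(1)/(-11258) + 43880/45333 = 48/(-11258) + 43880/45333 = 48*(-1/11258) + 43880*(1/45333) = -24/5629 + 43880/45333 = 245912528/255179457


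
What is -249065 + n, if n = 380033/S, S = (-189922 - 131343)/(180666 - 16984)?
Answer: -142220428731/321265 ≈ -4.4269e+5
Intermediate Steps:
S = -321265/163682 ≈ -1.9627
n = -62204561506/321265 (n = 380033/(-321265/163682) = 380033*(-163682/321265) = -62204561506/321265 ≈ -1.9362e+5)
-249065 + n = -249065 - 62204561506/321265 = -142220428731/321265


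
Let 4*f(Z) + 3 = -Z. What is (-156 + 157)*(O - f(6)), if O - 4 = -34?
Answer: -111/4 ≈ -27.750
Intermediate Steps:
f(Z) = -¾ - Z/4 (f(Z) = -¾ + (-Z)/4 = -¾ - Z/4)
O = -30 (O = 4 - 34 = -30)
(-156 + 157)*(O - f(6)) = (-156 + 157)*(-30 - (-¾ - ¼*6)) = 1*(-30 - (-¾ - 3/2)) = 1*(-30 - 1*(-9/4)) = 1*(-30 + 9/4) = 1*(-111/4) = -111/4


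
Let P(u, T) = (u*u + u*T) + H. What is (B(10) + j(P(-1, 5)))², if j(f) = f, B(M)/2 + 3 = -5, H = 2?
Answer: 324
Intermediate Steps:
P(u, T) = 2 + u² + T*u (P(u, T) = (u*u + u*T) + 2 = (u² + T*u) + 2 = 2 + u² + T*u)
B(M) = -16 (B(M) = -6 + 2*(-5) = -6 - 10 = -16)
(B(10) + j(P(-1, 5)))² = (-16 + (2 + (-1)² + 5*(-1)))² = (-16 + (2 + 1 - 5))² = (-16 - 2)² = (-18)² = 324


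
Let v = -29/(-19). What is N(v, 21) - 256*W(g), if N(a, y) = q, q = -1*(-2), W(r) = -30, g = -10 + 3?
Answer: 7682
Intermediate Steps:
g = -7
q = 2
v = 29/19 (v = -29*(-1/19) = 29/19 ≈ 1.5263)
N(a, y) = 2
N(v, 21) - 256*W(g) = 2 - 256*(-30) = 2 + 7680 = 7682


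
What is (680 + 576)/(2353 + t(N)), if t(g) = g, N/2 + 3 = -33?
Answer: 1256/2281 ≈ 0.55064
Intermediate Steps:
N = -72 (N = -6 + 2*(-33) = -6 - 66 = -72)
(680 + 576)/(2353 + t(N)) = (680 + 576)/(2353 - 72) = 1256/2281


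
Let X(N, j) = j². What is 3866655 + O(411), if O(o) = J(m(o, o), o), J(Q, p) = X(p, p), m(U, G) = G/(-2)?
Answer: 4035576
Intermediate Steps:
m(U, G) = -G/2 (m(U, G) = G*(-½) = -G/2)
J(Q, p) = p²
O(o) = o²
3866655 + O(411) = 3866655 + 411² = 3866655 + 168921 = 4035576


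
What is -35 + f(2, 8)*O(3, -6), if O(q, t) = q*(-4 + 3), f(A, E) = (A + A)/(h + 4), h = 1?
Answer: -187/5 ≈ -37.400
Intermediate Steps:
f(A, E) = 2*A/5 (f(A, E) = (A + A)/(1 + 4) = (2*A)/5 = (2*A)*(1/5) = 2*A/5)
O(q, t) = -q (O(q, t) = q*(-1) = -q)
-35 + f(2, 8)*O(3, -6) = -35 + ((2/5)*2)*(-1*3) = -35 + (4/5)*(-3) = -35 - 12/5 = -187/5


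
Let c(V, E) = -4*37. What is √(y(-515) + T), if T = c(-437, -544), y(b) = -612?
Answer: 2*I*√190 ≈ 27.568*I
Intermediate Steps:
c(V, E) = -148
T = -148
√(y(-515) + T) = √(-612 - 148) = √(-760) = 2*I*√190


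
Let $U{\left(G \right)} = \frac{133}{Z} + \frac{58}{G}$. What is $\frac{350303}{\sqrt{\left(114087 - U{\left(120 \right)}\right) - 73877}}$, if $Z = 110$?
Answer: $\frac{700606 \sqrt{4378684695}}{26537483} \approx 1747.0$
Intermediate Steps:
$U{\left(G \right)} = \frac{133}{110} + \frac{58}{G}$
$\frac{350303}{\sqrt{\left(114087 - U{\left(120 \right)}\right) - 73877}} = \frac{350303}{\sqrt{\left(114087 - \left(\frac{133}{110} + \frac{58}{120}\right)\right) - 73877}} = \frac{350303}{\sqrt{\left(114087 - \left(\frac{133}{110} + 58 \cdot \frac{1}{120}\right)\right) - 73877}} = \frac{350303}{\sqrt{\left(114087 - \left(\frac{133}{110} + \frac{29}{60}\right)\right) - 73877}} = \frac{350303}{\sqrt{\left(114087 - \frac{1117}{660}\right) - 73877}} = \frac{350303}{\sqrt{\frac{75296303}{660} - 73877}} = \frac{350303}{\sqrt{\frac{26537483}{660}}} = \frac{350303}{\frac{1}{330} \sqrt{4378684695}} = 350303 \frac{2 \sqrt{4378684695}}{26537483} = \frac{700606 \sqrt{4378684695}}{26537483}$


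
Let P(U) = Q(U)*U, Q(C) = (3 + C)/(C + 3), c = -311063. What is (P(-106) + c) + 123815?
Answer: -187354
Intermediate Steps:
Q(C) = 1 (Q(C) = (3 + C)/(3 + C) = 1)
P(U) = U (P(U) = 1*U = U)
(P(-106) + c) + 123815 = (-106 - 311063) + 123815 = -311169 + 123815 = -187354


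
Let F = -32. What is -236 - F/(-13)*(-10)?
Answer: -2748/13 ≈ -211.38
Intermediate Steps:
-236 - F/(-13)*(-10) = -236 - (-32/(-13))*(-10) = -236 - (-32*(-1/13))*(-10) = -236 - 32*(-10)/13 = -236 - 1*(-320/13) = -236 + 320/13 = -2748/13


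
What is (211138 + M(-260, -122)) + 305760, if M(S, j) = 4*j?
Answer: 516410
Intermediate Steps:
(211138 + M(-260, -122)) + 305760 = (211138 + 4*(-122)) + 305760 = (211138 - 488) + 305760 = 210650 + 305760 = 516410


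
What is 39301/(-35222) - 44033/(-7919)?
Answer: 1239705707/278923018 ≈ 4.4446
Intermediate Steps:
39301/(-35222) - 44033/(-7919) = 39301*(-1/35222) - 44033*(-1/7919) = -39301/35222 + 44033/7919 = 1239705707/278923018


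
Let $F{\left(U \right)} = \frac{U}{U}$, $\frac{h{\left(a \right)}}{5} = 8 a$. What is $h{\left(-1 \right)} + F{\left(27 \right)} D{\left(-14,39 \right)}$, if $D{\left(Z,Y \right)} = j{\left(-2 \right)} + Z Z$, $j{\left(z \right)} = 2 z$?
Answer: $152$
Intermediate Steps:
$h{\left(a \right)} = 40 a$ ($h{\left(a \right)} = 5 \cdot 8 a = 40 a$)
$F{\left(U \right)} = 1$
$D{\left(Z,Y \right)} = -4 + Z^{2}$ ($D{\left(Z,Y \right)} = 2 \left(-2\right) + Z Z = -4 + Z^{2}$)
$h{\left(-1 \right)} + F{\left(27 \right)} D{\left(-14,39 \right)} = 40 \left(-1\right) + 1 \left(-4 + \left(-14\right)^{2}\right) = -40 + 1 \left(-4 + 196\right) = -40 + 1 \cdot 192 = -40 + 192 = 152$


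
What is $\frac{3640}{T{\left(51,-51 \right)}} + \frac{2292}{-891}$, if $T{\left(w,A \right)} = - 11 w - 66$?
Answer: $- \frac{47276}{5643} \approx -8.3778$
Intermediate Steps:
$T{\left(w,A \right)} = -66 - 11 w$
$\frac{3640}{T{\left(51,-51 \right)}} + \frac{2292}{-891} = \frac{3640}{-66 - 561} + \frac{2292}{-891} = \frac{3640}{-66 - 561} + 2292 \left(- \frac{1}{891}\right) = \frac{3640}{-627} - \frac{764}{297} = 3640 \left(- \frac{1}{627}\right) - \frac{764}{297} = - \frac{3640}{627} - \frac{764}{297} = - \frac{47276}{5643}$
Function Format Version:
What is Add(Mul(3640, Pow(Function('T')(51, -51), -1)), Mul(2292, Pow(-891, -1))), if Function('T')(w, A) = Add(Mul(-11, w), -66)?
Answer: Rational(-47276, 5643) ≈ -8.3778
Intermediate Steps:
Function('T')(w, A) = Add(-66, Mul(-11, w))
Add(Mul(3640, Pow(Function('T')(51, -51), -1)), Mul(2292, Pow(-891, -1))) = Add(Mul(3640, Pow(Add(-66, Mul(-11, 51)), -1)), Mul(2292, Pow(-891, -1))) = Add(Mul(3640, Pow(Add(-66, -561), -1)), Mul(2292, Rational(-1, 891))) = Add(Mul(3640, Pow(-627, -1)), Rational(-764, 297)) = Add(Mul(3640, Rational(-1, 627)), Rational(-764, 297)) = Add(Rational(-3640, 627), Rational(-764, 297)) = Rational(-47276, 5643)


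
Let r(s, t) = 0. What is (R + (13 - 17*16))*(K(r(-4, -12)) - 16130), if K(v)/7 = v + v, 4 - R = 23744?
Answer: 387103870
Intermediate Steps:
R = -23740 (R = 4 - 1*23744 = 4 - 23744 = -23740)
K(v) = 14*v (K(v) = 7*(v + v) = 7*(2*v) = 14*v)
(R + (13 - 17*16))*(K(r(-4, -12)) - 16130) = (-23740 + (13 - 17*16))*(14*0 - 16130) = (-23740 + (13 - 272))*(0 - 16130) = (-23740 - 259)*(-16130) = -23999*(-16130) = 387103870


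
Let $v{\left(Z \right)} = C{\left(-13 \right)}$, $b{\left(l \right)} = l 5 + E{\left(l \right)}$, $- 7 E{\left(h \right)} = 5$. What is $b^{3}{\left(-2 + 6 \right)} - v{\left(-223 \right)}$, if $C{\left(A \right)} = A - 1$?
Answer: $\frac{2465177}{343} \approx 7187.1$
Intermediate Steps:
$E{\left(h \right)} = - \frac{5}{7}$ ($E{\left(h \right)} = \left(- \frac{1}{7}\right) 5 = - \frac{5}{7}$)
$b{\left(l \right)} = - \frac{5}{7} + 5 l$ ($b{\left(l \right)} = l 5 - \frac{5}{7} = 5 l - \frac{5}{7} = - \frac{5}{7} + 5 l$)
$C{\left(A \right)} = -1 + A$
$v{\left(Z \right)} = -14$ ($v{\left(Z \right)} = -1 - 13 = -14$)
$b^{3}{\left(-2 + 6 \right)} - v{\left(-223 \right)} = \left(- \frac{5}{7} + 5 \left(-2 + 6\right)\right)^{3} - -14 = \left(- \frac{5}{7} + 5 \cdot 4\right)^{3} + 14 = \left(- \frac{5}{7} + 20\right)^{3} + 14 = \left(\frac{135}{7}\right)^{3} + 14 = \frac{2460375}{343} + 14 = \frac{2465177}{343}$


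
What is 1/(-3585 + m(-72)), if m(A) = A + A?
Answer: -1/3729 ≈ -0.00026817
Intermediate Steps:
m(A) = 2*A
1/(-3585 + m(-72)) = 1/(-3585 + 2*(-72)) = 1/(-3585 - 144) = 1/(-3729) = -1/3729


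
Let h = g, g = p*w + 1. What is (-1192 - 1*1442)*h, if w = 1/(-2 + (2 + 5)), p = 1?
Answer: -15804/5 ≈ -3160.8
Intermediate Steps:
w = ⅕ (w = 1/(-2 + 7) = 1/5 = ⅕ ≈ 0.20000)
g = 6/5 (g = 1*(⅕) + 1 = ⅕ + 1 = 6/5 ≈ 1.2000)
h = 6/5 ≈ 1.2000
(-1192 - 1*1442)*h = (-1192 - 1*1442)*(6/5) = (-1192 - 1442)*(6/5) = -2634*6/5 = -15804/5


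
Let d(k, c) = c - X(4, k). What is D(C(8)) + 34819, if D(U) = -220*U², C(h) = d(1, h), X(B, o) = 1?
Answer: 24039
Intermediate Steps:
d(k, c) = -1 + c (d(k, c) = c - 1*1 = c - 1 = -1 + c)
C(h) = -1 + h
D(C(8)) + 34819 = -220*(-1 + 8)² + 34819 = -220*7² + 34819 = -220*49 + 34819 = -10780 + 34819 = 24039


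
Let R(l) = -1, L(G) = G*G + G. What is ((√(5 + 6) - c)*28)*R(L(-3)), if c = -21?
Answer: -588 - 28*√11 ≈ -680.87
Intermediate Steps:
L(G) = G + G² (L(G) = G² + G = G + G²)
((√(5 + 6) - c)*28)*R(L(-3)) = ((√(5 + 6) - 1*(-21))*28)*(-1) = ((√11 + 21)*28)*(-1) = ((21 + √11)*28)*(-1) = (588 + 28*√11)*(-1) = -588 - 28*√11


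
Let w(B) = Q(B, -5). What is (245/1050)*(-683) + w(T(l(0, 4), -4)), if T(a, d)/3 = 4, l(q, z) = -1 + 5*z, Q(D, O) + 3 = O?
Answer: -5021/30 ≈ -167.37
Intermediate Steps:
Q(D, O) = -3 + O
T(a, d) = 12 (T(a, d) = 3*4 = 12)
w(B) = -8 (w(B) = -3 - 5 = -8)
(245/1050)*(-683) + w(T(l(0, 4), -4)) = (245/1050)*(-683) - 8 = (245*(1/1050))*(-683) - 8 = (7/30)*(-683) - 8 = -4781/30 - 8 = -5021/30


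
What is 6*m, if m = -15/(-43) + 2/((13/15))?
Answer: 8910/559 ≈ 15.939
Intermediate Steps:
m = 1485/559 (m = -15*(-1/43) + 2/((13*(1/15))) = 15/43 + 2/(13/15) = 15/43 + 2*(15/13) = 15/43 + 30/13 = 1485/559 ≈ 2.6565)
6*m = 6*(1485/559) = 8910/559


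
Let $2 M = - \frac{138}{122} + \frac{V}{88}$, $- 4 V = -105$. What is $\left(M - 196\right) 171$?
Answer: $- \frac{1442369097}{42944} \approx -33587.0$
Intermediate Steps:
$V = \frac{105}{4}$ ($V = \left(- \frac{1}{4}\right) \left(-105\right) = \frac{105}{4} \approx 26.25$)
$M = - \frac{17883}{42944}$ ($M = \frac{- \frac{138}{122} + \frac{105}{4 \cdot 88}}{2} = \frac{\left(-138\right) \frac{1}{122} + \frac{105}{4} \cdot \frac{1}{88}}{2} = \frac{- \frac{69}{61} + \frac{105}{352}}{2} = \frac{1}{2} \left(- \frac{17883}{21472}\right) = - \frac{17883}{42944} \approx -0.41643$)
$\left(M - 196\right) 171 = \left(- \frac{17883}{42944} - 196\right) 171 = \left(- \frac{8434907}{42944}\right) 171 = - \frac{1442369097}{42944}$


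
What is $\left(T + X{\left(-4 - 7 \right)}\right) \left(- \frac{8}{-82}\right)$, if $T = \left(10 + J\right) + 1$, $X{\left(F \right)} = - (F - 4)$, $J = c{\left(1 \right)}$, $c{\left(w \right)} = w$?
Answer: $\frac{108}{41} \approx 2.6341$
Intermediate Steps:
$J = 1$
$X{\left(F \right)} = 4 - F$ ($X{\left(F \right)} = - (-4 + F) = 4 - F$)
$T = 12$ ($T = \left(10 + 1\right) + 1 = 11 + 1 = 12$)
$\left(T + X{\left(-4 - 7 \right)}\right) \left(- \frac{8}{-82}\right) = \left(12 + \left(4 - \left(-4 - 7\right)\right)\right) \left(- \frac{8}{-82}\right) = \left(12 + \left(4 - \left(-4 - 7\right)\right)\right) \left(\left(-8\right) \left(- \frac{1}{82}\right)\right) = \left(12 + \left(4 - -11\right)\right) \frac{4}{41} = \left(12 + \left(4 + 11\right)\right) \frac{4}{41} = \left(12 + 15\right) \frac{4}{41} = 27 \cdot \frac{4}{41} = \frac{108}{41}$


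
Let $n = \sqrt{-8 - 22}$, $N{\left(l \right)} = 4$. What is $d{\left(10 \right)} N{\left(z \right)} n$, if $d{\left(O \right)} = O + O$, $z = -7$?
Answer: $80 i \sqrt{30} \approx 438.18 i$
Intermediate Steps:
$d{\left(O \right)} = 2 O$
$n = i \sqrt{30}$ ($n = \sqrt{-30} = i \sqrt{30} \approx 5.4772 i$)
$d{\left(10 \right)} N{\left(z \right)} n = 2 \cdot 10 \cdot 4 i \sqrt{30} = 20 \cdot 4 i \sqrt{30} = 80 i \sqrt{30}$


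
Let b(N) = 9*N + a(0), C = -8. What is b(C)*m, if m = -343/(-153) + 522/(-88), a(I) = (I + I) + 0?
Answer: 49682/187 ≈ 265.68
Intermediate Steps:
a(I) = 2*I (a(I) = 2*I + 0 = 2*I)
m = -24841/6732 (m = -343*(-1/153) + 522*(-1/88) = 343/153 - 261/44 = -24841/6732 ≈ -3.6900)
b(N) = 9*N (b(N) = 9*N + 2*0 = 9*N + 0 = 9*N)
b(C)*m = (9*(-8))*(-24841/6732) = -72*(-24841/6732) = 49682/187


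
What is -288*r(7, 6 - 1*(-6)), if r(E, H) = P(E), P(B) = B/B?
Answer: -288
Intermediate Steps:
P(B) = 1
r(E, H) = 1
-288*r(7, 6 - 1*(-6)) = -288*1 = -288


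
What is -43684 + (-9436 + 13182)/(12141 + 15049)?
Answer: -593882107/13595 ≈ -43684.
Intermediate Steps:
-43684 + (-9436 + 13182)/(12141 + 15049) = -43684 + 3746/27190 = -43684 + 3746*(1/27190) = -43684 + 1873/13595 = -593882107/13595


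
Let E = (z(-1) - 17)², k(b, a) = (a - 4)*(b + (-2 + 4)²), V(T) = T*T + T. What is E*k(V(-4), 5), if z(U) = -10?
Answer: 11664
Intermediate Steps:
V(T) = T + T² (V(T) = T² + T = T + T²)
k(b, a) = (-4 + a)*(4 + b) (k(b, a) = (-4 + a)*(b + 2²) = (-4 + a)*(b + 4) = (-4 + a)*(4 + b))
E = 729 (E = (-10 - 17)² = (-27)² = 729)
E*k(V(-4), 5) = 729*(-16 - (-16)*(1 - 4) + 4*5 + 5*(-4*(1 - 4))) = 729*(-16 - (-16)*(-3) + 20 + 5*(-4*(-3))) = 729*(-16 - 4*12 + 20 + 5*12) = 729*(-16 - 48 + 20 + 60) = 729*16 = 11664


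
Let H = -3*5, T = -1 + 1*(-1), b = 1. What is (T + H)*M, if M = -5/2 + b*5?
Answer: -85/2 ≈ -42.500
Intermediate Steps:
M = 5/2 (M = -5/2 + 1*5 = -5*½ + 5 = -5/2 + 5 = 5/2 ≈ 2.5000)
T = -2 (T = -1 - 1 = -2)
H = -15
(T + H)*M = (-2 - 15)*(5/2) = -17*5/2 = -85/2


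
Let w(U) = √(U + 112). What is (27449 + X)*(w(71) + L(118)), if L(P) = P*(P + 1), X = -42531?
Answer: -211781444 - 15082*√183 ≈ -2.1199e+8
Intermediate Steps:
w(U) = √(112 + U)
L(P) = P*(1 + P)
(27449 + X)*(w(71) + L(118)) = (27449 - 42531)*(√(112 + 71) + 118*(1 + 118)) = -15082*(√183 + 118*119) = -15082*(√183 + 14042) = -15082*(14042 + √183) = -211781444 - 15082*√183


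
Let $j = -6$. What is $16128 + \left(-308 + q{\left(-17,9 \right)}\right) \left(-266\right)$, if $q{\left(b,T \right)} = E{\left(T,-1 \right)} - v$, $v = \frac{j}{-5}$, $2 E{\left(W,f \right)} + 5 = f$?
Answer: $\frac{495866}{5} \approx 99173.0$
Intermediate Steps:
$E{\left(W,f \right)} = - \frac{5}{2} + \frac{f}{2}$
$v = \frac{6}{5}$ ($v = - \frac{6}{-5} = \left(-6\right) \left(- \frac{1}{5}\right) = \frac{6}{5} \approx 1.2$)
$q{\left(b,T \right)} = - \frac{21}{5}$ ($q{\left(b,T \right)} = \left(- \frac{5}{2} + \frac{1}{2} \left(-1\right)\right) - \frac{6}{5} = \left(- \frac{5}{2} - \frac{1}{2}\right) - \frac{6}{5} = -3 - \frac{6}{5} = - \frac{21}{5}$)
$16128 + \left(-308 + q{\left(-17,9 \right)}\right) \left(-266\right) = 16128 + \left(-308 - \frac{21}{5}\right) \left(-266\right) = 16128 - - \frac{415226}{5} = 16128 + \frac{415226}{5} = \frac{495866}{5}$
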